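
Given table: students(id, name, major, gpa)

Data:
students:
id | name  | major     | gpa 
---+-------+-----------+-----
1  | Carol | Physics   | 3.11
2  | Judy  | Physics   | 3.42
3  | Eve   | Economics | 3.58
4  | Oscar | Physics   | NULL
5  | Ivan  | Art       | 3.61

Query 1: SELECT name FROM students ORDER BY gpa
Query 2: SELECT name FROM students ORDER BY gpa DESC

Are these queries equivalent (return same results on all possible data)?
No, not equivalent

Query 1 returns: [('Oscar',), ('Carol',), ('Judy',), ('Eve',), ('Ivan',)]
Query 2 returns: [('Ivan',), ('Eve',), ('Judy',), ('Carol',), ('Oscar',)]

Reason: ASC vs DESC gives opposite ordering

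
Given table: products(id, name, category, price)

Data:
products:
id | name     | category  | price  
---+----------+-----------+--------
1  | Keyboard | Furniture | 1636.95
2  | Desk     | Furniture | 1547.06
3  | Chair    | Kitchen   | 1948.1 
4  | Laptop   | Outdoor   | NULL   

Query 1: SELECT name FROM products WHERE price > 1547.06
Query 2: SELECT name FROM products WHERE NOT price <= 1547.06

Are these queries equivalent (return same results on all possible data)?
Yes, equivalent

Both queries return: [('Chair',), ('Keyboard',)]

Reason: Both filter price > 1547.06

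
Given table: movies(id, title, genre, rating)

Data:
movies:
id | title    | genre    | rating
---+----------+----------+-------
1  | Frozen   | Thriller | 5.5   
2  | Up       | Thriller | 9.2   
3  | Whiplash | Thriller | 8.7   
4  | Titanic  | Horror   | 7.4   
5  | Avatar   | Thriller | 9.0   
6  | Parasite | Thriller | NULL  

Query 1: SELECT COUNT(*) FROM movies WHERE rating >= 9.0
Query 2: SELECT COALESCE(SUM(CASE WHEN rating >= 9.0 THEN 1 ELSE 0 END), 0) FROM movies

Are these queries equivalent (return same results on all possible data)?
Yes, equivalent

Both queries return: [(2,)]

Reason: COUNT with WHERE vs conditional SUM (COALESCE handles empty-table NULL)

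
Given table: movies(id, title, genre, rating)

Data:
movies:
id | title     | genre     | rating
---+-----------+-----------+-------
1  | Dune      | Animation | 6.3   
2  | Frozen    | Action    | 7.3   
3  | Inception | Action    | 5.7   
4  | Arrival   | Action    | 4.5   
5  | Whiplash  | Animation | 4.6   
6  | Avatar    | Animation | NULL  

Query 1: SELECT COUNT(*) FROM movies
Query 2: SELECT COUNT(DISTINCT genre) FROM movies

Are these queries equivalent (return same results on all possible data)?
No, not equivalent

Query 1 returns: [(6,)]
Query 2 returns: [(2,)]

Reason: COUNT(*) counts rows, COUNT(DISTINCT genre) counts unique genres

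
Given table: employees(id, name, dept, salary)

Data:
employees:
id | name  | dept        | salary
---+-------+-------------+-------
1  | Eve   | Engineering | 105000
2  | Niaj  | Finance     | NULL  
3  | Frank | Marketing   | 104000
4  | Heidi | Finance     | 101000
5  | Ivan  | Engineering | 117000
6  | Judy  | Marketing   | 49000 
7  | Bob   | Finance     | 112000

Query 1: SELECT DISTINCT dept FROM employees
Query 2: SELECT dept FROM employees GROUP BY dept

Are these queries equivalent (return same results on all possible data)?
Yes, equivalent

Both queries return: [('Engineering',), ('Finance',), ('Marketing',)]

Reason: Both get unique depts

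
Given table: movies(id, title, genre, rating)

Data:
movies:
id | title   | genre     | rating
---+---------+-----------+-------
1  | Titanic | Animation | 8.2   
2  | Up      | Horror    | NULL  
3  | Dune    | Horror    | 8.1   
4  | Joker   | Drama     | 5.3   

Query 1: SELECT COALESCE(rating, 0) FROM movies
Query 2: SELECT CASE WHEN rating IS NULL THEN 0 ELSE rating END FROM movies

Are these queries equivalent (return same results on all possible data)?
Yes, equivalent

Both queries return: [(0,), (5.3,), (8.1,), (8.2,)]

Reason: COALESCE vs CASE for NULL handling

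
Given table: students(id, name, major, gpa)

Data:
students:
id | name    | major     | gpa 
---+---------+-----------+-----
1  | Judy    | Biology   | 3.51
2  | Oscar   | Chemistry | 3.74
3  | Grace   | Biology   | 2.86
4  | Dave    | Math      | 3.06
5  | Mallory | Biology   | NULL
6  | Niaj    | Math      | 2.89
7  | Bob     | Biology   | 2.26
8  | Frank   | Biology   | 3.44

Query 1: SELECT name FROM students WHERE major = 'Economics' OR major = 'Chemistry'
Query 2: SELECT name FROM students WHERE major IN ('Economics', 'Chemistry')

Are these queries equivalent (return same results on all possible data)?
Yes, equivalent

Both queries return: [('Oscar',)]

Reason: OR vs IN are equivalent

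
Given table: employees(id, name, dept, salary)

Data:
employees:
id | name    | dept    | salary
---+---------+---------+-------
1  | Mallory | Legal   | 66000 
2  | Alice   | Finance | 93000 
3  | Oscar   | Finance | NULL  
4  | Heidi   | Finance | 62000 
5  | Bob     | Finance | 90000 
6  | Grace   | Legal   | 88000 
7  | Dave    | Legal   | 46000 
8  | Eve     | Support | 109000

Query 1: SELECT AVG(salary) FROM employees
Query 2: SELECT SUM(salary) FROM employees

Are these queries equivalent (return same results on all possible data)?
No, not equivalent

Query 1 returns: [(79142.85714285714,)]
Query 2 returns: [(554000,)]

Reason: AVG vs SUM give different aggregate values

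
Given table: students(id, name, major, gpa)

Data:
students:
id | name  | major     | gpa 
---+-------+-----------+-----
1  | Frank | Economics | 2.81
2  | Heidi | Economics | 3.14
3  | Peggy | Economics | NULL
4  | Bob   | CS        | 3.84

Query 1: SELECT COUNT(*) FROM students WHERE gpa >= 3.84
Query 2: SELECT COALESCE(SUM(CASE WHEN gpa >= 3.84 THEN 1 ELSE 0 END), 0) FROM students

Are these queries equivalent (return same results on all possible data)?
Yes, equivalent

Both queries return: [(1,)]

Reason: COUNT with WHERE vs conditional SUM (COALESCE handles empty-table NULL)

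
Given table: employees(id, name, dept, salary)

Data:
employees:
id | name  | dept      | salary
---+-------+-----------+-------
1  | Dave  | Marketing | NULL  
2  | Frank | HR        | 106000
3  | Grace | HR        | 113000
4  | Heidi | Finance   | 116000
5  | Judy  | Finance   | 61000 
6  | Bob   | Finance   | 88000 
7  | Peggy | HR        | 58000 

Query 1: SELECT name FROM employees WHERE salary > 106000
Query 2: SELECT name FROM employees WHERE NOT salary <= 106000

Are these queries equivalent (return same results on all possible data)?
Yes, equivalent

Both queries return: [('Grace',), ('Heidi',)]

Reason: Both filter salary > 106000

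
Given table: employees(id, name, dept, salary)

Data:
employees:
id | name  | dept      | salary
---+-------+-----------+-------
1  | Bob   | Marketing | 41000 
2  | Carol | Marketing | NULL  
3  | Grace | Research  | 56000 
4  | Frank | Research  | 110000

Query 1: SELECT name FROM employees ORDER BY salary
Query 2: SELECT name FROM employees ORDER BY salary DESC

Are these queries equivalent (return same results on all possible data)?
No, not equivalent

Query 1 returns: [('Carol',), ('Bob',), ('Grace',), ('Frank',)]
Query 2 returns: [('Frank',), ('Grace',), ('Bob',), ('Carol',)]

Reason: ASC vs DESC gives opposite ordering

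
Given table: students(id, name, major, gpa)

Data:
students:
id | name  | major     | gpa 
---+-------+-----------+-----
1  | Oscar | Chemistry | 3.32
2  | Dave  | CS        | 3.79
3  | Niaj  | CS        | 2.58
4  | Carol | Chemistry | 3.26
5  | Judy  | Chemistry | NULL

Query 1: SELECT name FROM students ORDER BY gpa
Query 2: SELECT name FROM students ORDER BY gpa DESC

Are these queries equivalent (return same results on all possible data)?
No, not equivalent

Query 1 returns: [('Judy',), ('Niaj',), ('Carol',), ('Oscar',), ('Dave',)]
Query 2 returns: [('Dave',), ('Oscar',), ('Carol',), ('Niaj',), ('Judy',)]

Reason: ASC vs DESC gives opposite ordering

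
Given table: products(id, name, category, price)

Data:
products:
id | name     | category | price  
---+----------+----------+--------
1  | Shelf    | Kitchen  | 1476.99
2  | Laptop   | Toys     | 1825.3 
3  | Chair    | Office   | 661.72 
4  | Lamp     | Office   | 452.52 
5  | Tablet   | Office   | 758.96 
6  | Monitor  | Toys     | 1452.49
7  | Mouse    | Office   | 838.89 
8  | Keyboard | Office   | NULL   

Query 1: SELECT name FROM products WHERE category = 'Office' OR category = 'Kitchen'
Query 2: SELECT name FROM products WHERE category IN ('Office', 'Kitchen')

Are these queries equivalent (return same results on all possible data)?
Yes, equivalent

Both queries return: [('Chair',), ('Keyboard',), ('Lamp',), ('Mouse',), ('Shelf',), ('Tablet',)]

Reason: OR vs IN are equivalent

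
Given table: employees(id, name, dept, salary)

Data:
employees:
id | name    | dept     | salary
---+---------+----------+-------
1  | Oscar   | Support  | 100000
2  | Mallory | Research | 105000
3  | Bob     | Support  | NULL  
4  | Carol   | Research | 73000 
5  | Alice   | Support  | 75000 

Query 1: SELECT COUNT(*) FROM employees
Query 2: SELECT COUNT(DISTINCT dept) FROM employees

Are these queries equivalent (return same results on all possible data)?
No, not equivalent

Query 1 returns: [(5,)]
Query 2 returns: [(2,)]

Reason: COUNT(*) counts rows, COUNT(DISTINCT dept) counts unique depts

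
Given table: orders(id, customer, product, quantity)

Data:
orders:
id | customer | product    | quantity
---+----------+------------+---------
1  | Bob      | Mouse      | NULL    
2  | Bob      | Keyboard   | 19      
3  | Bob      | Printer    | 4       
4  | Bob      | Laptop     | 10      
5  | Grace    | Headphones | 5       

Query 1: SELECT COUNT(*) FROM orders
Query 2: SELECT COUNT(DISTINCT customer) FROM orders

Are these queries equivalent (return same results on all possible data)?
No, not equivalent

Query 1 returns: [(5,)]
Query 2 returns: [(2,)]

Reason: COUNT(*) counts rows, COUNT(DISTINCT customer) counts unique customers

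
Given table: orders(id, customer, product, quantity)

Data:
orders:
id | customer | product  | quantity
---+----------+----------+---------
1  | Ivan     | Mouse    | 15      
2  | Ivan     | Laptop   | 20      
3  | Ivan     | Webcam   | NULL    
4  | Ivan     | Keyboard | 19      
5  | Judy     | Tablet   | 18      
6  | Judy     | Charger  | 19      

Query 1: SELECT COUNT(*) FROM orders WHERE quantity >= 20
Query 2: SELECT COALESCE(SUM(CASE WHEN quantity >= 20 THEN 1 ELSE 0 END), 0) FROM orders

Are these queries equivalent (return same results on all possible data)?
Yes, equivalent

Both queries return: [(1,)]

Reason: COUNT with WHERE vs conditional SUM (COALESCE handles empty-table NULL)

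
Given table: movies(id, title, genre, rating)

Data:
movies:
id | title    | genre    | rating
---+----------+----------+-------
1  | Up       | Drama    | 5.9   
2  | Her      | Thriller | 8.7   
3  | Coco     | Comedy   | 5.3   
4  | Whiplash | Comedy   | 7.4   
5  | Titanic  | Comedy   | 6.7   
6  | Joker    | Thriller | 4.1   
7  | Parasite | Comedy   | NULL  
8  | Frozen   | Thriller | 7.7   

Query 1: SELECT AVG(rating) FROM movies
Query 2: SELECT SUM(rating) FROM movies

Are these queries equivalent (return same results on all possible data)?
No, not equivalent

Query 1 returns: [(6.542857142857143,)]
Query 2 returns: [(45.8,)]

Reason: AVG vs SUM give different aggregate values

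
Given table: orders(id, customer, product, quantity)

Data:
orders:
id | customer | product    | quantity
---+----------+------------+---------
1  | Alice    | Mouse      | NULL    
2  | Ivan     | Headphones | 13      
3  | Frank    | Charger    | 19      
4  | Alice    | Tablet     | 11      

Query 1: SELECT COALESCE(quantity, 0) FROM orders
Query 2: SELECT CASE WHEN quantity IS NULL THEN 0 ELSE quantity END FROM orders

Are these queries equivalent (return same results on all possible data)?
Yes, equivalent

Both queries return: [(0,), (11,), (13,), (19,)]

Reason: COALESCE vs CASE for NULL handling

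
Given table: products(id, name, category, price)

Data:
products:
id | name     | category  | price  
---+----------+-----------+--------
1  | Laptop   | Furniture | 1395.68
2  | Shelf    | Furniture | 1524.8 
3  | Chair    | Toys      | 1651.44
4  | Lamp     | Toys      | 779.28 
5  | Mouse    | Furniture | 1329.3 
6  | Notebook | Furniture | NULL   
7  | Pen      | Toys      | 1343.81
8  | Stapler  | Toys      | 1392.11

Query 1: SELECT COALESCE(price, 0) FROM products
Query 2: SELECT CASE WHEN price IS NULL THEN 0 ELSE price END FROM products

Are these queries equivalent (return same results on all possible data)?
Yes, equivalent

Both queries return: [(0,), (779.28,), (1329.3,), (1343.81,), (1392.11,), (1395.68,), (1524.8,), (1651.44,)]

Reason: COALESCE vs CASE for NULL handling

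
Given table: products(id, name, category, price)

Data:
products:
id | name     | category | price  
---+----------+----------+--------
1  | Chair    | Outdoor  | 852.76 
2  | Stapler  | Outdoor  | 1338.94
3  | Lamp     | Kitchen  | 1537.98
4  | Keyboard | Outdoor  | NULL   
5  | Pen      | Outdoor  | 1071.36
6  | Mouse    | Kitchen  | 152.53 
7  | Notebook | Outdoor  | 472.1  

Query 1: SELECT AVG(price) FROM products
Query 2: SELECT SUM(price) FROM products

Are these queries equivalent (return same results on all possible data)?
No, not equivalent

Query 1 returns: [(904.2783333333333,)]
Query 2 returns: [(5425.67,)]

Reason: AVG vs SUM give different aggregate values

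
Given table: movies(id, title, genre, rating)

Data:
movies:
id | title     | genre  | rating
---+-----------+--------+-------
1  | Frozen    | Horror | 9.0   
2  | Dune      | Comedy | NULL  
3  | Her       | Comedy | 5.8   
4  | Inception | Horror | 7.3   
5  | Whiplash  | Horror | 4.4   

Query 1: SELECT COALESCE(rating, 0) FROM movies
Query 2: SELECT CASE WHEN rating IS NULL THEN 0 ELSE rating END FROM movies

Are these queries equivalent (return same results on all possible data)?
Yes, equivalent

Both queries return: [(0,), (4.4,), (5.8,), (7.3,), (9.0,)]

Reason: COALESCE vs CASE for NULL handling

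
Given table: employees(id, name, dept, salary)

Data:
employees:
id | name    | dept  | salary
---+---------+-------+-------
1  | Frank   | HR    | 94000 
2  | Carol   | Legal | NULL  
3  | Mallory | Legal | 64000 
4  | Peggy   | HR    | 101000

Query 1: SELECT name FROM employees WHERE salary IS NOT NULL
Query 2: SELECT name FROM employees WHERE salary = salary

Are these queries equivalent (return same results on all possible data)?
Yes, equivalent

Both queries return: [('Frank',), ('Mallory',), ('Peggy',)]

Reason: IS NOT NULL vs self-equality (both exclude NULLs)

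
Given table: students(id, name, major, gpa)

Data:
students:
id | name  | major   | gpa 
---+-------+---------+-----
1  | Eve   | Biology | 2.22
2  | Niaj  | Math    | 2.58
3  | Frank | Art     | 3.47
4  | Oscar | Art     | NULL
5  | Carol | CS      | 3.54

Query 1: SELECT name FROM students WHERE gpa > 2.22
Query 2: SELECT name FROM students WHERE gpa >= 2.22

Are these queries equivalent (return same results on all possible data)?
No, not equivalent

Query 1 returns: [('Niaj',), ('Frank',), ('Carol',)]
Query 2 returns: [('Eve',), ('Niaj',), ('Frank',), ('Carol',)]

Reason: > vs >= gives different results when gpa = 2.22 exists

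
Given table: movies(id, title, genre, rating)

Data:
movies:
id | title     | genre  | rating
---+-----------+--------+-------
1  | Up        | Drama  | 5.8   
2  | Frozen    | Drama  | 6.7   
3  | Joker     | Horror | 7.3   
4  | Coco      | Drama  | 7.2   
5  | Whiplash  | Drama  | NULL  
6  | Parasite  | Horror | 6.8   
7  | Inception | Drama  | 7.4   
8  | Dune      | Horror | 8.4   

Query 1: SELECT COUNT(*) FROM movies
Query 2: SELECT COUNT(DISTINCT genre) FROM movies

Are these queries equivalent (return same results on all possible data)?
No, not equivalent

Query 1 returns: [(8,)]
Query 2 returns: [(2,)]

Reason: COUNT(*) counts rows, COUNT(DISTINCT genre) counts unique genres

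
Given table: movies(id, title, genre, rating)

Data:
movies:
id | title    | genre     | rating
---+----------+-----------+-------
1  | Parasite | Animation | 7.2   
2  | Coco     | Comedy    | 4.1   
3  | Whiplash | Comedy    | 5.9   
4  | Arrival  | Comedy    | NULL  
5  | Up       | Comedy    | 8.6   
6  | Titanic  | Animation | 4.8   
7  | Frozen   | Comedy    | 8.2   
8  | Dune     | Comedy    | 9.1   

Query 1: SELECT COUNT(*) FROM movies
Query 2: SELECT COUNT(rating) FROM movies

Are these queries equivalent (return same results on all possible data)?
No, not equivalent

Query 1 returns: [(8,)]
Query 2 returns: [(7,)]

Reason: COUNT(*) includes NULLs, COUNT(column) excludes them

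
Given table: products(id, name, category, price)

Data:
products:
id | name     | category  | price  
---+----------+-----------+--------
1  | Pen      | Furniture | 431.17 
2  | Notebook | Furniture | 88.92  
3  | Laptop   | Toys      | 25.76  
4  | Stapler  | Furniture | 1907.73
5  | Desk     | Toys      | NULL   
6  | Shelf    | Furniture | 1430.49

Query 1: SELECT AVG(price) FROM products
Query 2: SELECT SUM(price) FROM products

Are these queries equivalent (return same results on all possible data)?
No, not equivalent

Query 1 returns: [(776.8140000000001,)]
Query 2 returns: [(3884.07,)]

Reason: AVG vs SUM give different aggregate values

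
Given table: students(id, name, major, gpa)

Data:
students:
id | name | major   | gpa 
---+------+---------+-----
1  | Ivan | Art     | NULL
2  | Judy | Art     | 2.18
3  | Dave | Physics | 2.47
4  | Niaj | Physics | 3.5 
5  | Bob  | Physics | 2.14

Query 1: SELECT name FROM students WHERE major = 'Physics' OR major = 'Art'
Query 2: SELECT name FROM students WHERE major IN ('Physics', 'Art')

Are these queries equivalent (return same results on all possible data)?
Yes, equivalent

Both queries return: [('Bob',), ('Dave',), ('Ivan',), ('Judy',), ('Niaj',)]

Reason: OR vs IN are equivalent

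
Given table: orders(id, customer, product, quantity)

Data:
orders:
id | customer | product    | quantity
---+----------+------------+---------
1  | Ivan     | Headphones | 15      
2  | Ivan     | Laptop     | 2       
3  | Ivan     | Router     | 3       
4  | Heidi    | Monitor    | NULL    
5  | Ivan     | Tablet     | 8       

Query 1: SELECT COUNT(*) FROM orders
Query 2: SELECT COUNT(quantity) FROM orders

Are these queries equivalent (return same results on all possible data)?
No, not equivalent

Query 1 returns: [(5,)]
Query 2 returns: [(4,)]

Reason: COUNT(*) includes NULLs, COUNT(column) excludes them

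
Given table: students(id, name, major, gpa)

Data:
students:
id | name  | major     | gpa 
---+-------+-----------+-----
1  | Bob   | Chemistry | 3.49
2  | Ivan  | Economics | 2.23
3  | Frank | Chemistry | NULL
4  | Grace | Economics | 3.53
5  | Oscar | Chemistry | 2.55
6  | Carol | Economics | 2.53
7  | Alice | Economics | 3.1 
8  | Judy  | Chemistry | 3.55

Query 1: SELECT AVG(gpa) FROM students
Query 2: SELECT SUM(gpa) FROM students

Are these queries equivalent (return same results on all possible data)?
No, not equivalent

Query 1 returns: [(2.9971428571428573,)]
Query 2 returns: [(20.98,)]

Reason: AVG vs SUM give different aggregate values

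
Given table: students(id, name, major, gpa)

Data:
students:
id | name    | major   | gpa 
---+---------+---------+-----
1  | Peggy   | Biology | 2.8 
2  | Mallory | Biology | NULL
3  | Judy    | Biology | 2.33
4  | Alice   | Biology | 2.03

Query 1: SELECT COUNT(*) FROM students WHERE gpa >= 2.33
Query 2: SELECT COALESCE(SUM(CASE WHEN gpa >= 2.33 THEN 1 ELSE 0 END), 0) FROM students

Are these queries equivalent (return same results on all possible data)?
Yes, equivalent

Both queries return: [(2,)]

Reason: COUNT with WHERE vs conditional SUM (COALESCE handles empty-table NULL)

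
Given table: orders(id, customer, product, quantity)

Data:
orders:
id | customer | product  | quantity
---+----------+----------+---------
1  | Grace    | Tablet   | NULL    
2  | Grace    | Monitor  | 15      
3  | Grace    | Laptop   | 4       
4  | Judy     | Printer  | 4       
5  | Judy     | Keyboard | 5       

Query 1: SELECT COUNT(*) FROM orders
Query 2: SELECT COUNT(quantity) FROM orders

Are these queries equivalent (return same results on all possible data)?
No, not equivalent

Query 1 returns: [(5,)]
Query 2 returns: [(4,)]

Reason: COUNT(*) includes NULLs, COUNT(column) excludes them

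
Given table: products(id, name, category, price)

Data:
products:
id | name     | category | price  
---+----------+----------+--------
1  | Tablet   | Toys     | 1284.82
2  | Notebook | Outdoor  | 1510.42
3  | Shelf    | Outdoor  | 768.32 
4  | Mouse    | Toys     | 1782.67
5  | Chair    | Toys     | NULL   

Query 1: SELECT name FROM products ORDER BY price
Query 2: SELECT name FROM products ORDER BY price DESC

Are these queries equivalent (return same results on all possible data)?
No, not equivalent

Query 1 returns: [('Chair',), ('Shelf',), ('Tablet',), ('Notebook',), ('Mouse',)]
Query 2 returns: [('Mouse',), ('Notebook',), ('Tablet',), ('Shelf',), ('Chair',)]

Reason: ASC vs DESC gives opposite ordering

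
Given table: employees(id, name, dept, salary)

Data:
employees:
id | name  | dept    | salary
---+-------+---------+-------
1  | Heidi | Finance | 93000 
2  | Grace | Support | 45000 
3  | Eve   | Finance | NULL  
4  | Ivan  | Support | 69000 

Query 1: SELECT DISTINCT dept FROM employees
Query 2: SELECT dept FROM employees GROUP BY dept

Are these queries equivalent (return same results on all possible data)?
Yes, equivalent

Both queries return: [('Finance',), ('Support',)]

Reason: Both get unique depts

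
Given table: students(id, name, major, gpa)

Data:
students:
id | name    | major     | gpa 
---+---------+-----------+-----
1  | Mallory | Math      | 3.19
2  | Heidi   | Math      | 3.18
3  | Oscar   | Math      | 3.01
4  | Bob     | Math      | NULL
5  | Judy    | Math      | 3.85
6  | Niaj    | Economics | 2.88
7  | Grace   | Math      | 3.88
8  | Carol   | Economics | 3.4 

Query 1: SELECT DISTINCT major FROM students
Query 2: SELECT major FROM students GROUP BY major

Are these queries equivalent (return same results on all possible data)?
Yes, equivalent

Both queries return: [('Economics',), ('Math',)]

Reason: Both get unique majors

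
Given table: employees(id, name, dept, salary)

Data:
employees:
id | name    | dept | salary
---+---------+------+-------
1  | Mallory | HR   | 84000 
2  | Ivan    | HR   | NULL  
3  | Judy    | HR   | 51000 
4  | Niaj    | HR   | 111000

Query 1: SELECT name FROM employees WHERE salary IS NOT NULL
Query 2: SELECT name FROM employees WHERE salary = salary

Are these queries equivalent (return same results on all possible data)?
Yes, equivalent

Both queries return: [('Judy',), ('Mallory',), ('Niaj',)]

Reason: IS NOT NULL vs self-equality (both exclude NULLs)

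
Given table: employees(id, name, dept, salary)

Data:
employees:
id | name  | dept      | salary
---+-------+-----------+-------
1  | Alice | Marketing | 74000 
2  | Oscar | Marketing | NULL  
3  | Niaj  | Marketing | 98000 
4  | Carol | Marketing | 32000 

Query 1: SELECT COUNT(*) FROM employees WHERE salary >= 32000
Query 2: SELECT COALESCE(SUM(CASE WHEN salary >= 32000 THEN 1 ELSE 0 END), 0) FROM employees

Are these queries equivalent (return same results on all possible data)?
Yes, equivalent

Both queries return: [(3,)]

Reason: COUNT with WHERE vs conditional SUM (COALESCE handles empty-table NULL)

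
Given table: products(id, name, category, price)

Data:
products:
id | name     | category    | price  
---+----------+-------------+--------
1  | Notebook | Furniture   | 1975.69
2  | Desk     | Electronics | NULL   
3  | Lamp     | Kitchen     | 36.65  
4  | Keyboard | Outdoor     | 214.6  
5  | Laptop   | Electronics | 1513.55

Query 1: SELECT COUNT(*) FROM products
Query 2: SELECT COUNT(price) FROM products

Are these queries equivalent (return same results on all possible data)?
No, not equivalent

Query 1 returns: [(5,)]
Query 2 returns: [(4,)]

Reason: COUNT(*) includes NULLs, COUNT(column) excludes them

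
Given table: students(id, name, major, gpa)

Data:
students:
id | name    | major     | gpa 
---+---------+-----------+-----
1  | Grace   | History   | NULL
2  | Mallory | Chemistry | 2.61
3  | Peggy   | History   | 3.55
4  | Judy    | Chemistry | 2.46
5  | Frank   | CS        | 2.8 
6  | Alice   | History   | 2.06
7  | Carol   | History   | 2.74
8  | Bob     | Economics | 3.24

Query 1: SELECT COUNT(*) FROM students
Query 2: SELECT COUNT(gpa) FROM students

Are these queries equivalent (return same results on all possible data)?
No, not equivalent

Query 1 returns: [(8,)]
Query 2 returns: [(7,)]

Reason: COUNT(*) includes NULLs, COUNT(column) excludes them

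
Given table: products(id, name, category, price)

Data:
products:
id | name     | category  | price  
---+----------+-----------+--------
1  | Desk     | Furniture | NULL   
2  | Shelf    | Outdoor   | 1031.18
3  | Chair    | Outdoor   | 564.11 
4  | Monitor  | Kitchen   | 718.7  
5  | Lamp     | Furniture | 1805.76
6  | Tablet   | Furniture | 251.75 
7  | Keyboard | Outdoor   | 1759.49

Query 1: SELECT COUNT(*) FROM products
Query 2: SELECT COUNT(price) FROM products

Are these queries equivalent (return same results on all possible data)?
No, not equivalent

Query 1 returns: [(7,)]
Query 2 returns: [(6,)]

Reason: COUNT(*) includes NULLs, COUNT(column) excludes them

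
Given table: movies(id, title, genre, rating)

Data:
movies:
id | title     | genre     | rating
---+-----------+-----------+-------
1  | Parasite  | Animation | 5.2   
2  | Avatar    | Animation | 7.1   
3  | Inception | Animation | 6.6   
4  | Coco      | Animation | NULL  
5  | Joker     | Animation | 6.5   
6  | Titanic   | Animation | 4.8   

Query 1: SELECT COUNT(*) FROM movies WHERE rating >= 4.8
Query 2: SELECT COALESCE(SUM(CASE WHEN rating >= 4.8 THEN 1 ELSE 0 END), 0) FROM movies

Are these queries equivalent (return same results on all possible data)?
Yes, equivalent

Both queries return: [(5,)]

Reason: COUNT with WHERE vs conditional SUM (COALESCE handles empty-table NULL)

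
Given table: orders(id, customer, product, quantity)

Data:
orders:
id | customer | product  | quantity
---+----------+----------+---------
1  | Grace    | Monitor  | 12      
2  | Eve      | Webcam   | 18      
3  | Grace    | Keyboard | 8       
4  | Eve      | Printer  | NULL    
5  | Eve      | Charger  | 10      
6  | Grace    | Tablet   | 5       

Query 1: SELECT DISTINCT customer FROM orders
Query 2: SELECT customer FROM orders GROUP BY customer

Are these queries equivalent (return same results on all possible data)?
Yes, equivalent

Both queries return: [('Eve',), ('Grace',)]

Reason: Both get unique customers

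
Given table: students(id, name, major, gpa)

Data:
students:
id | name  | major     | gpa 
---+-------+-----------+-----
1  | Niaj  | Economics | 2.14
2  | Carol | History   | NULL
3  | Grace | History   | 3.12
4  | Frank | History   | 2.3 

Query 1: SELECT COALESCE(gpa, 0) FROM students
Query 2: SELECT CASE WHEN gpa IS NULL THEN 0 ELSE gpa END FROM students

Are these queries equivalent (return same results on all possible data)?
Yes, equivalent

Both queries return: [(0,), (2.14,), (2.3,), (3.12,)]

Reason: COALESCE vs CASE for NULL handling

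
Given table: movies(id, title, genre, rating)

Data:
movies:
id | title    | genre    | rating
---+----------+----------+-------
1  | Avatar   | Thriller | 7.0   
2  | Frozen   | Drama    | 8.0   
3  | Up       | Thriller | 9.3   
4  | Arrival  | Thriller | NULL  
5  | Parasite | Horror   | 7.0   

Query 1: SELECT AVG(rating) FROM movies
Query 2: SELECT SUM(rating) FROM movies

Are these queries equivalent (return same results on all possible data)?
No, not equivalent

Query 1 returns: [(7.825,)]
Query 2 returns: [(31.3,)]

Reason: AVG vs SUM give different aggregate values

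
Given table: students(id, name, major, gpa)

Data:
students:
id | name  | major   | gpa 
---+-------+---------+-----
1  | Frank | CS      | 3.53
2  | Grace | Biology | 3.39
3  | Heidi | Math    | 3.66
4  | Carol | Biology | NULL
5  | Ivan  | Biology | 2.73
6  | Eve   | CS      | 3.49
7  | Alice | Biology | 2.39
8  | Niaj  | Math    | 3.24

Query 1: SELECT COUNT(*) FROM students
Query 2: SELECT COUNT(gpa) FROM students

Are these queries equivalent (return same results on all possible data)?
No, not equivalent

Query 1 returns: [(8,)]
Query 2 returns: [(7,)]

Reason: COUNT(*) includes NULLs, COUNT(column) excludes them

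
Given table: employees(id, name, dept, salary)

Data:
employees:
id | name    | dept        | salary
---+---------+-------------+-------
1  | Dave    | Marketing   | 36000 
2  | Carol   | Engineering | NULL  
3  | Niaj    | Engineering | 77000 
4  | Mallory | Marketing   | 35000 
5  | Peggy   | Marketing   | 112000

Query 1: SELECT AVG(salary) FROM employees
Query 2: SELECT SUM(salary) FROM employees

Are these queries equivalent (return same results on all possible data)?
No, not equivalent

Query 1 returns: [(65000.0,)]
Query 2 returns: [(260000,)]

Reason: AVG vs SUM give different aggregate values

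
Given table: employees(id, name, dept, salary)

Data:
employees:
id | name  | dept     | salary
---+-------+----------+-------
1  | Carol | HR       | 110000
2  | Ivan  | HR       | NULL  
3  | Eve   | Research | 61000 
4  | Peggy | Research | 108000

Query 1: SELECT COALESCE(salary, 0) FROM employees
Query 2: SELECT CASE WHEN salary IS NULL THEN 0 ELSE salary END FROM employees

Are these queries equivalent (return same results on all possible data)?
Yes, equivalent

Both queries return: [(0,), (61000,), (108000,), (110000,)]

Reason: COALESCE vs CASE for NULL handling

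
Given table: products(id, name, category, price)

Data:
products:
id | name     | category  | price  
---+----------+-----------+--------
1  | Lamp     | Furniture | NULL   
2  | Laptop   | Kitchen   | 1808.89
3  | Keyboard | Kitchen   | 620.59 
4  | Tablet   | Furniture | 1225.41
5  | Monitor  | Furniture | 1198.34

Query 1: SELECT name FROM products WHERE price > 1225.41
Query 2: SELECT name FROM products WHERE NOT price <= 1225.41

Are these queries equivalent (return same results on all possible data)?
Yes, equivalent

Both queries return: [('Laptop',)]

Reason: Both filter price > 1225.41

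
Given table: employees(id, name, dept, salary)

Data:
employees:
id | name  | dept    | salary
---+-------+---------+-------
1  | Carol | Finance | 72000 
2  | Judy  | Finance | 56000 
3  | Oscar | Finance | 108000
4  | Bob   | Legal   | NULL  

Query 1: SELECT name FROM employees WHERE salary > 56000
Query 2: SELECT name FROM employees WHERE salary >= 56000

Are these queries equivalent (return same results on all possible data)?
No, not equivalent

Query 1 returns: [('Carol',), ('Oscar',)]
Query 2 returns: [('Carol',), ('Judy',), ('Oscar',)]

Reason: > vs >= gives different results when salary = 56000 exists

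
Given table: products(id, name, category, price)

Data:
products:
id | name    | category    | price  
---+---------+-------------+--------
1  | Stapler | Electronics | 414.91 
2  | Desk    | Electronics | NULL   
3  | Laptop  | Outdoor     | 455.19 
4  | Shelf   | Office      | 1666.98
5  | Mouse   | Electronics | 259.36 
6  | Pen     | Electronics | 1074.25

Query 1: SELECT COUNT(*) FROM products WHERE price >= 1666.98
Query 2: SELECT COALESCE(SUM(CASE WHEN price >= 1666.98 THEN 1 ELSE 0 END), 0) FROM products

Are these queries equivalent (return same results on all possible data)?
Yes, equivalent

Both queries return: [(1,)]

Reason: COUNT with WHERE vs conditional SUM (COALESCE handles empty-table NULL)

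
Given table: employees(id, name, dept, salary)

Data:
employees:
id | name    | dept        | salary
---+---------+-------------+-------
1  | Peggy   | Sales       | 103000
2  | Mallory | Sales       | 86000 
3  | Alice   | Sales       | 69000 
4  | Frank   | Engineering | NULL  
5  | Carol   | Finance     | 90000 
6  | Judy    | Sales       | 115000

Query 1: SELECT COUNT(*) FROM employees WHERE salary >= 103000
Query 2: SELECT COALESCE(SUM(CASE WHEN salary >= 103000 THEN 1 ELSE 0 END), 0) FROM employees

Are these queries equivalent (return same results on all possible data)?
Yes, equivalent

Both queries return: [(2,)]

Reason: COUNT with WHERE vs conditional SUM (COALESCE handles empty-table NULL)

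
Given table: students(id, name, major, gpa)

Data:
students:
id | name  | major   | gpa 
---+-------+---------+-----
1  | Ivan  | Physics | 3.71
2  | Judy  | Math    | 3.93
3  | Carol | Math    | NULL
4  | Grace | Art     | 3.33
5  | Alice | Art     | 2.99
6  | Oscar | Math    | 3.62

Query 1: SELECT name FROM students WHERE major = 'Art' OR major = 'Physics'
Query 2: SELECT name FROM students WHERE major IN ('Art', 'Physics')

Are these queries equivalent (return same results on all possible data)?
Yes, equivalent

Both queries return: [('Alice',), ('Grace',), ('Ivan',)]

Reason: OR vs IN are equivalent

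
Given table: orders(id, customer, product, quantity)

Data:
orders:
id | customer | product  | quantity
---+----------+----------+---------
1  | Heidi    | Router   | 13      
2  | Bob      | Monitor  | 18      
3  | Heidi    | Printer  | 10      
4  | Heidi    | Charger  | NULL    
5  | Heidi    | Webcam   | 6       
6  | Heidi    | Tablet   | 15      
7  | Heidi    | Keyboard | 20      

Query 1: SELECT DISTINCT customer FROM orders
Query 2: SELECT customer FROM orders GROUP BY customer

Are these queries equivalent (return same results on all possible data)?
Yes, equivalent

Both queries return: [('Bob',), ('Heidi',)]

Reason: Both get unique customers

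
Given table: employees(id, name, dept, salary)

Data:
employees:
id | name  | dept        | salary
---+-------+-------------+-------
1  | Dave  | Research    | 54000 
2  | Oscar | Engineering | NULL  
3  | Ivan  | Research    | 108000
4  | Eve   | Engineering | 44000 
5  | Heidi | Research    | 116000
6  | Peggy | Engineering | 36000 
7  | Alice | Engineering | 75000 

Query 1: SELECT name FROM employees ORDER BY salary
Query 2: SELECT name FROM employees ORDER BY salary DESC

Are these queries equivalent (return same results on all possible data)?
No, not equivalent

Query 1 returns: [('Oscar',), ('Peggy',), ('Eve',), ('Dave',), ('Alice',), ('Ivan',), ('Heidi',)]
Query 2 returns: [('Heidi',), ('Ivan',), ('Alice',), ('Dave',), ('Eve',), ('Peggy',), ('Oscar',)]

Reason: ASC vs DESC gives opposite ordering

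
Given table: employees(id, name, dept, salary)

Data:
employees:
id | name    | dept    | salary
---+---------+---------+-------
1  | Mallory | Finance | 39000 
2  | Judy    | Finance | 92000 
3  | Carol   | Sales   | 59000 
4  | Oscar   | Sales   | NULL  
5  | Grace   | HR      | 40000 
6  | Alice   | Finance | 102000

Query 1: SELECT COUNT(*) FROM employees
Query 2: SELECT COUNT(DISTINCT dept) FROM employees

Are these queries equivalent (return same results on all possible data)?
No, not equivalent

Query 1 returns: [(6,)]
Query 2 returns: [(3,)]

Reason: COUNT(*) counts rows, COUNT(DISTINCT dept) counts unique depts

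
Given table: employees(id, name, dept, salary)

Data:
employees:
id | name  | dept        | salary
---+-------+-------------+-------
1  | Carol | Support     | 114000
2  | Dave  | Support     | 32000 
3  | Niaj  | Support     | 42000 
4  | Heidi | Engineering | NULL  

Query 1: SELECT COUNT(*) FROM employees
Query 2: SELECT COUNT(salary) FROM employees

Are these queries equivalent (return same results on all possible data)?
No, not equivalent

Query 1 returns: [(4,)]
Query 2 returns: [(3,)]

Reason: COUNT(*) includes NULLs, COUNT(column) excludes them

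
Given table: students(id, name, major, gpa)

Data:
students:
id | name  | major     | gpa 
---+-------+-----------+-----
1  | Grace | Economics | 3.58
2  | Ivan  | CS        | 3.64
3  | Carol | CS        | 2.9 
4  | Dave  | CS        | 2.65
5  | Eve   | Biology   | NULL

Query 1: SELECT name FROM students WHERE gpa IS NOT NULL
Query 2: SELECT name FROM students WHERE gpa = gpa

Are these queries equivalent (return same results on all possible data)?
Yes, equivalent

Both queries return: [('Carol',), ('Dave',), ('Grace',), ('Ivan',)]

Reason: IS NOT NULL vs self-equality (both exclude NULLs)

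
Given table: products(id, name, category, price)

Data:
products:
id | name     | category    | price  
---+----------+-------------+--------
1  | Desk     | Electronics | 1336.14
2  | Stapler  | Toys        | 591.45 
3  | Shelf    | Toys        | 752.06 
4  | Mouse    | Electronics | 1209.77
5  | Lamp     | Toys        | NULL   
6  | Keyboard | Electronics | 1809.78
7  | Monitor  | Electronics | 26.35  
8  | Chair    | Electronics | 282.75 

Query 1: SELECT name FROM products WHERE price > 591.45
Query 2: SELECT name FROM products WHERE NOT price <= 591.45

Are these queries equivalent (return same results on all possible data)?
Yes, equivalent

Both queries return: [('Desk',), ('Keyboard',), ('Mouse',), ('Shelf',)]

Reason: Both filter price > 591.45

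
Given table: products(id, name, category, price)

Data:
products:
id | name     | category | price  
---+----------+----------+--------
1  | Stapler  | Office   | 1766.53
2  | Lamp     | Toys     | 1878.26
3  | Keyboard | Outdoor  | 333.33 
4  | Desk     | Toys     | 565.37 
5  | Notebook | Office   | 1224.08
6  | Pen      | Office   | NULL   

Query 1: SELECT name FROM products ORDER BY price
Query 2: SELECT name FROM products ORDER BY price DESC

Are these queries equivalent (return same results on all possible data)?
No, not equivalent

Query 1 returns: [('Pen',), ('Keyboard',), ('Desk',), ('Notebook',), ('Stapler',), ('Lamp',)]
Query 2 returns: [('Lamp',), ('Stapler',), ('Notebook',), ('Desk',), ('Keyboard',), ('Pen',)]

Reason: ASC vs DESC gives opposite ordering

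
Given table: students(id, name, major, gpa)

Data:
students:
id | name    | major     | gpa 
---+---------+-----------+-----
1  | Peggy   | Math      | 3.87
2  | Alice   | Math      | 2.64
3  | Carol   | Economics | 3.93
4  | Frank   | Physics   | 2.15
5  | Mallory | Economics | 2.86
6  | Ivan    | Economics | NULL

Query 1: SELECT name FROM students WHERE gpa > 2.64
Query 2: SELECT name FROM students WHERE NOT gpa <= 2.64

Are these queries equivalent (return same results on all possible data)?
Yes, equivalent

Both queries return: [('Carol',), ('Mallory',), ('Peggy',)]

Reason: Both filter gpa > 2.64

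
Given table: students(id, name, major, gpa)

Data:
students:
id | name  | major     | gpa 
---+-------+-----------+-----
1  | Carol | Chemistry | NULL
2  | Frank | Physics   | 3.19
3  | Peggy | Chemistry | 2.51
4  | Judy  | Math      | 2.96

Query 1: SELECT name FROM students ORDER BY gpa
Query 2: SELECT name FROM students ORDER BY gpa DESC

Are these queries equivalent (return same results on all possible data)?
No, not equivalent

Query 1 returns: [('Carol',), ('Peggy',), ('Judy',), ('Frank',)]
Query 2 returns: [('Frank',), ('Judy',), ('Peggy',), ('Carol',)]

Reason: ASC vs DESC gives opposite ordering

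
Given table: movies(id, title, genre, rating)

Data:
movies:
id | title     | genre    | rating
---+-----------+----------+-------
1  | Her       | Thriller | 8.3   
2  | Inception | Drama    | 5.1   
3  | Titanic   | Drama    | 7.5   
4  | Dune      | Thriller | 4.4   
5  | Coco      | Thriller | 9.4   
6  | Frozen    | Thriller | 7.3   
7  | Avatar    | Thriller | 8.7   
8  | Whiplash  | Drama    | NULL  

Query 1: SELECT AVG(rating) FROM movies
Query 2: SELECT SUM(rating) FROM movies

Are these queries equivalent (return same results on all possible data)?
No, not equivalent

Query 1 returns: [(7.242857142857143,)]
Query 2 returns: [(50.7,)]

Reason: AVG vs SUM give different aggregate values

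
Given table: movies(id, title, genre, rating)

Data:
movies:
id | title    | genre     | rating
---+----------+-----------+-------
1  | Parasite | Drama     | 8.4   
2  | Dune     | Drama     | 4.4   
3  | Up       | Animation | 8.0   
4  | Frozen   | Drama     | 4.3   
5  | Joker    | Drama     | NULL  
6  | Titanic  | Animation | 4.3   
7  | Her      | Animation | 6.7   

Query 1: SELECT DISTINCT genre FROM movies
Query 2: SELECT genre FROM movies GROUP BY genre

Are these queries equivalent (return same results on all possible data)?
Yes, equivalent

Both queries return: [('Animation',), ('Drama',)]

Reason: Both get unique genres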